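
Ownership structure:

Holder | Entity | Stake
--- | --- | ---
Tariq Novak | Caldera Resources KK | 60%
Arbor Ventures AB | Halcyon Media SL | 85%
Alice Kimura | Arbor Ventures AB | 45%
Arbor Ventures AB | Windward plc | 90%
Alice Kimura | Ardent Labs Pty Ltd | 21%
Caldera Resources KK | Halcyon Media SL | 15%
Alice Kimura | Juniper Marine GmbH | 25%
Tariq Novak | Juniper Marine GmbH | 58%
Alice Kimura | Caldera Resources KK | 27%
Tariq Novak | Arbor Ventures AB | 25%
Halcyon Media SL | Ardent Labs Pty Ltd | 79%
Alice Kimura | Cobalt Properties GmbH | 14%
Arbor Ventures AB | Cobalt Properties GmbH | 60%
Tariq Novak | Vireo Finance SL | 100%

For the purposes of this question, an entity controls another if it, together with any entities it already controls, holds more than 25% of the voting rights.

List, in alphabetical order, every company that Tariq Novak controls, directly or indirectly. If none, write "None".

Tariq holds 60% of Caldera, so Tariq controls Caldera.
Tariq holds 100% of Vireo, so Tariq controls Vireo.
Tariq holds 58% of Juniper, so Tariq controls Juniper.
No other company's threshold is met.

Caldera Resources KK, Juniper Marine GmbH, Vireo Finance SL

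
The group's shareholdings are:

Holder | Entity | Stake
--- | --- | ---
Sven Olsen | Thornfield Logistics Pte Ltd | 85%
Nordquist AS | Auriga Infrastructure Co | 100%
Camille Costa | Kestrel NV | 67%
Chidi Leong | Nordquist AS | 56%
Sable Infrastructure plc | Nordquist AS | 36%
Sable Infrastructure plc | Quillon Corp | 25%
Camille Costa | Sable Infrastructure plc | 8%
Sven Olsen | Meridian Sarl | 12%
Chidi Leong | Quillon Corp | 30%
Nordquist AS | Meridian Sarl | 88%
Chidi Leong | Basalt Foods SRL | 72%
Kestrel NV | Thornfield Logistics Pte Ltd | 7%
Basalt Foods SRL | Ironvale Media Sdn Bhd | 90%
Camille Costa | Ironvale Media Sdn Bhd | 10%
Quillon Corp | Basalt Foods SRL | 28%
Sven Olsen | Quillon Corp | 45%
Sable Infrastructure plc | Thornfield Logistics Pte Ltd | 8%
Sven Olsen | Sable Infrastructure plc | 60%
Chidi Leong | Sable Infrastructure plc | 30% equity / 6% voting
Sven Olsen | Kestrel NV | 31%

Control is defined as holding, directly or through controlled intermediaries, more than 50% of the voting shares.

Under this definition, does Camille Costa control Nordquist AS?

Camille holds 67% of Kestrel, so Camille controls Kestrel.
Neither Camille nor any entity Camille controls holds any voting interest in Nordquist.
So Camille does not control Nordquist.

No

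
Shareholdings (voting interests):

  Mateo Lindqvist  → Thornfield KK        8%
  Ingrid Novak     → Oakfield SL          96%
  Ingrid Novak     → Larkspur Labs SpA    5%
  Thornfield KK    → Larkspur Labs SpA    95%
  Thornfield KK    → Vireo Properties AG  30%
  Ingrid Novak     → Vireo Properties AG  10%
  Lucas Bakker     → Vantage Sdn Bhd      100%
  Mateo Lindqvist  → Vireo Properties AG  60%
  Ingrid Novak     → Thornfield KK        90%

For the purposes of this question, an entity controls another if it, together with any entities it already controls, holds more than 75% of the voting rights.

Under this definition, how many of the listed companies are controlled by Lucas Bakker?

Lucas holds 100% of Vantage, so Lucas controls Vantage.
No other company's threshold is met.
Lucas controls 1 company.

1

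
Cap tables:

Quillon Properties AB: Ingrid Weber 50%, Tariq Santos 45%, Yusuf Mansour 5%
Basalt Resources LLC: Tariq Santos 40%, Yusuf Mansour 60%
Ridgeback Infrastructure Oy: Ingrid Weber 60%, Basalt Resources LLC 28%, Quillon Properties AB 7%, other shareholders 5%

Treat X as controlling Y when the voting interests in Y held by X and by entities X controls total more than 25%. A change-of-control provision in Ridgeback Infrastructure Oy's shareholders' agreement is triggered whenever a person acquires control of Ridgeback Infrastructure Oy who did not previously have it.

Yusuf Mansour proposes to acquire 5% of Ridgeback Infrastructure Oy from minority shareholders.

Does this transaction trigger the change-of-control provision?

The purchase changes only Yusuf's holdings, so Yusuf is the only person who could newly come to control Ridgeback.
Yusuf holds 60% of Basalt, so Yusuf controls Basalt.
Basalt holds 28% of Ridgeback, so Yusuf controls Ridgeback.
So Yusuf already controls Ridgeback before the transaction.
After the purchase, Yusuf holds 5% of Ridgeback directly.
Yusuf controlled Ridgeback already, so this is not a new person acquiring control; every other person's position is unchanged or reduced.
No new person acquires control, so the clause is not triggered.

No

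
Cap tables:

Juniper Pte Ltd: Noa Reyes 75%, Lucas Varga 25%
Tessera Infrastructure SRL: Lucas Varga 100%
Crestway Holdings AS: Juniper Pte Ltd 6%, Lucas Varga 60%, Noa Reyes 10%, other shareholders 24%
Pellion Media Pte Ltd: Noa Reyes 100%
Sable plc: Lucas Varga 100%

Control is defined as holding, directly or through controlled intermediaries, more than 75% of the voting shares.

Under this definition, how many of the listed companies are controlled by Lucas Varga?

Lucas holds 100% of Tessera, so Lucas controls Tessera.
Lucas holds 100% of Sable, so Lucas controls Sable.
No other company's threshold is met.
Lucas controls 2 companies.

2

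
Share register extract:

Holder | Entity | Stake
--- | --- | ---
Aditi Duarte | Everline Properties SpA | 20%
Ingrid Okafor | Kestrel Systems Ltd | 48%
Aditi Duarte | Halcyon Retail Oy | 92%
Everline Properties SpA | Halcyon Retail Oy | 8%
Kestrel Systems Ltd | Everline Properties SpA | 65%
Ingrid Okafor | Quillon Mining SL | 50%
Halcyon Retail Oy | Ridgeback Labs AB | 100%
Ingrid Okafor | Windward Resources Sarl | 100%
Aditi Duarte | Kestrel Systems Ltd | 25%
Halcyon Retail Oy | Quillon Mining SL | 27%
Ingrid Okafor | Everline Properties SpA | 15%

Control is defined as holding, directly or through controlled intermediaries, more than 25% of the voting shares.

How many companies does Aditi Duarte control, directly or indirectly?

3

Aditi holds 92% of Halcyon, so Aditi controls Halcyon.
Halcyon holds 27% of Quillon, so Aditi controls Quillon.
Halcyon holds 100% of Ridgeback, so Aditi controls Ridgeback.
No other company's threshold is met.
Aditi controls 3 companies.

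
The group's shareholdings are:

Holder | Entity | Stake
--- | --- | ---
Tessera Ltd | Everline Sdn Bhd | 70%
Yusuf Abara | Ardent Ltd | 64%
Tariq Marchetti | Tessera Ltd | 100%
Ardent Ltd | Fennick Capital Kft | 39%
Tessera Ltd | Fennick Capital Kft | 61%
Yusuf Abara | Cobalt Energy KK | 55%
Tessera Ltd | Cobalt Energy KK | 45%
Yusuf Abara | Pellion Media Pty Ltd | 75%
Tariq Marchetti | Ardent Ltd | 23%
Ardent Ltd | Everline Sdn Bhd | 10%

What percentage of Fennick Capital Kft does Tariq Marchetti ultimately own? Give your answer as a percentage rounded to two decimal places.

69.97%

Tariq reaches Fennick along 2 paths.
Via Tessera: 100% × 61% = 61%.
Via Ardent: 23% × 39% = 8.97%.
Total: 61% + 8.97% = 69.97%.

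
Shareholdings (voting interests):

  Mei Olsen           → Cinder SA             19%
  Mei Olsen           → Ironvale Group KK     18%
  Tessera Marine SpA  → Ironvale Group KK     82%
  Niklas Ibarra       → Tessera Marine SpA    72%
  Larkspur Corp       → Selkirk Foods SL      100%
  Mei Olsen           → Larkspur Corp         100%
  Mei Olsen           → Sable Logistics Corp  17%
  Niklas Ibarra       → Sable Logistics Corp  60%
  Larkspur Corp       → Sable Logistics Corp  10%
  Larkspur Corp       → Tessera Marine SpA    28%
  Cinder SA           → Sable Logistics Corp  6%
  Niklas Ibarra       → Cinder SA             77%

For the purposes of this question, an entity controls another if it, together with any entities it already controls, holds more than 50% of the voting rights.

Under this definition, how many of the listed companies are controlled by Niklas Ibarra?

4

Niklas holds 77% of Cinder, so Niklas controls Cinder.
Niklas holds 72% of Tessera, so Niklas controls Tessera.
Niklas and Cinder together hold 60% + 6% = 66% of Sable, so Niklas controls Sable.
Tessera holds 82% of Ironvale, so Niklas controls Ironvale.
No other company's threshold is met.
Niklas controls 4 companies.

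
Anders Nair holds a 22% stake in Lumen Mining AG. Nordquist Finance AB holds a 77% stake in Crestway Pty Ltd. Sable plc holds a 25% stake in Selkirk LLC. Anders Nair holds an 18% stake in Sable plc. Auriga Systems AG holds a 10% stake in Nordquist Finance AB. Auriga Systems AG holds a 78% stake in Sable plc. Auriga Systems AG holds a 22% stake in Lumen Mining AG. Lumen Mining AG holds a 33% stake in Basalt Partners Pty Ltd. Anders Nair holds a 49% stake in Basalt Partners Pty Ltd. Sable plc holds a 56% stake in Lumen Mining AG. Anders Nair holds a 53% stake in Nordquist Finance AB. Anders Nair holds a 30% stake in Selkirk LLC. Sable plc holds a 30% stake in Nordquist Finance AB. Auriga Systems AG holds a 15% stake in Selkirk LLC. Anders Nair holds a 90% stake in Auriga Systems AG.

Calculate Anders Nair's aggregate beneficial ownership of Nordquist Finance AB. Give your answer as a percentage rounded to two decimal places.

Anders reaches Nordquist along 4 paths.
Via Auriga: 90% × 10% = 9%.
Direct stake: 53% = 53%.
Via Sable: 18% × 30% = 5.4%.
Via Auriga → Sable: 90% × 78% × 30% = 21.06%.
Total: 9% + 53% + 5.4% + 21.06% = 88.46%.

88.46%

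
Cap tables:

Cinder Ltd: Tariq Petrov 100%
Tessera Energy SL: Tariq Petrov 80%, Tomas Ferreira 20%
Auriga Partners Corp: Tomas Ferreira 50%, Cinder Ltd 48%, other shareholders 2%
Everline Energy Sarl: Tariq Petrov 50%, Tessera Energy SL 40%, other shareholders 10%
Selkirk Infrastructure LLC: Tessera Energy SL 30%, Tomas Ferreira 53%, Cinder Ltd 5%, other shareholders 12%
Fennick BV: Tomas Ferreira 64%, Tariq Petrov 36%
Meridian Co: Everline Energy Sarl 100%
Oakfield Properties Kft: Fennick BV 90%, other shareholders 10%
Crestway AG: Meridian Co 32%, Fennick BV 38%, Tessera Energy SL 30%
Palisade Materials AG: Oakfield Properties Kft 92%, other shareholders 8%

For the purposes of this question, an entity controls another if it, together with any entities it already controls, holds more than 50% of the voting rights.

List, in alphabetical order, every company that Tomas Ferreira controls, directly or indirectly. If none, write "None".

Tomas holds 53% of Selkirk, so Tomas controls Selkirk.
Tomas holds 64% of Fennick, so Tomas controls Fennick.
Fennick holds 90% of Oakfield, so Tomas controls Oakfield.
Oakfield holds 92% of Palisade, so Tomas controls Palisade.
No other company's threshold is met.

Fennick BV, Oakfield Properties Kft, Palisade Materials AG, Selkirk Infrastructure LLC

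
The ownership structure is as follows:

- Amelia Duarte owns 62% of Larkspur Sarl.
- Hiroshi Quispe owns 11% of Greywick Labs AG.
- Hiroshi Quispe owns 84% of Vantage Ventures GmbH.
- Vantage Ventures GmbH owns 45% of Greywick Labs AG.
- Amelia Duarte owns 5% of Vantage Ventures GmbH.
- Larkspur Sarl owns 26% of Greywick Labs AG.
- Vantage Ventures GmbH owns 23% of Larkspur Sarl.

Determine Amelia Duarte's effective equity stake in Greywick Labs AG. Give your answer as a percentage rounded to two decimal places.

Amelia reaches Greywick along 3 paths.
Via Larkspur: 62% × 26% = 16.12%.
Via Vantage → Larkspur: 5% × 23% × 26% = 0.299%.
Via Vantage: 5% × 45% = 2.25%.
Total: 16.12% + 0.299% + 2.25% = 18.669%.
Rounded: 18.67%.

18.67%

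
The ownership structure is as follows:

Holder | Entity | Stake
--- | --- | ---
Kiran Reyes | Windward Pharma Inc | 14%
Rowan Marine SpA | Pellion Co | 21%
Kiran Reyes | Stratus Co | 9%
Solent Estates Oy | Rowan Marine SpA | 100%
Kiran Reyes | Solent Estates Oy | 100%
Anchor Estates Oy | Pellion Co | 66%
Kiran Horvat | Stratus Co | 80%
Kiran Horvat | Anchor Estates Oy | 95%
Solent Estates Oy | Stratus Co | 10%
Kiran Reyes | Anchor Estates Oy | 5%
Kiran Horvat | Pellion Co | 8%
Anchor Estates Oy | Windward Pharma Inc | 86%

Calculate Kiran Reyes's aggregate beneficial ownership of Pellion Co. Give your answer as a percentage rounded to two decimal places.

Kiran Reyes reaches Pellion along 2 paths.
Via Anchor: 5% × 66% = 3.3%.
Via Solent → Rowan: 100% × 100% × 21% = 21%.
Total: 3.3% + 21% = 24.3%.
Rounded: 24.30%.

24.30%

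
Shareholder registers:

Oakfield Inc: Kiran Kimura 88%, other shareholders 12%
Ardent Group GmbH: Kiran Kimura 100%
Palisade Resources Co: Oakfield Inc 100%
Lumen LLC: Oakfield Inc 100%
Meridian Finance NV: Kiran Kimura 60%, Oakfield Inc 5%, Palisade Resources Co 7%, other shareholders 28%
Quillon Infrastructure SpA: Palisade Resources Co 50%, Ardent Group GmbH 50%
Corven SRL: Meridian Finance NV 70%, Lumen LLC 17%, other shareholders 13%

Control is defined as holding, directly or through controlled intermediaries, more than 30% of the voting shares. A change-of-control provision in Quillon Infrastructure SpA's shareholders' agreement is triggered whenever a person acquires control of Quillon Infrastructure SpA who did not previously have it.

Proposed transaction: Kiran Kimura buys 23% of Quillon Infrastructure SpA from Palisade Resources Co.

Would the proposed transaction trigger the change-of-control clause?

No

The purchase adds only to Kiran's holdings (Palisade's stake shrinks), so Kiran is the only person who could newly come to control Quillon.
Kiran holds 88% of Oakfield, so Kiran controls Oakfield.
Oakfield holds 100% of Palisade, so Kiran controls Palisade.
Kiran holds 100% of Ardent, so Kiran controls Ardent.
Palisade and Ardent together hold 50% + 50% = 100% of Quillon, so Kiran controls Quillon.
So Kiran already controls Quillon before the transaction.
After the purchase, Kiran holds 23% of Quillon directly, and Palisade's stake falls to 27%.
Kiran controlled Quillon already, so this is not a new person acquiring control; every other person's position is unchanged or reduced.
No new person acquires control, so the clause is not triggered.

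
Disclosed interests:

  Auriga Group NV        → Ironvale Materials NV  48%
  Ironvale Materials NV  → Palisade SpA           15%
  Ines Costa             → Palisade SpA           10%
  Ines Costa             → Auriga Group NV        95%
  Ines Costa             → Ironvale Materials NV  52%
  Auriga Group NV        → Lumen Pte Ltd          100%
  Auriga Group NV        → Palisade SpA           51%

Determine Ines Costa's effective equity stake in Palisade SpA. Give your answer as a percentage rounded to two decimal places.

Ines reaches Palisade along 4 paths.
Via Ironvale: 52% × 15% = 7.8%.
Via Auriga → Ironvale: 95% × 48% × 15% = 6.84%.
Via Auriga: 95% × 51% = 48.45%.
Direct stake: 10% = 10%.
Total: 7.8% + 6.84% + 48.45% + 10% = 73.09%.

73.09%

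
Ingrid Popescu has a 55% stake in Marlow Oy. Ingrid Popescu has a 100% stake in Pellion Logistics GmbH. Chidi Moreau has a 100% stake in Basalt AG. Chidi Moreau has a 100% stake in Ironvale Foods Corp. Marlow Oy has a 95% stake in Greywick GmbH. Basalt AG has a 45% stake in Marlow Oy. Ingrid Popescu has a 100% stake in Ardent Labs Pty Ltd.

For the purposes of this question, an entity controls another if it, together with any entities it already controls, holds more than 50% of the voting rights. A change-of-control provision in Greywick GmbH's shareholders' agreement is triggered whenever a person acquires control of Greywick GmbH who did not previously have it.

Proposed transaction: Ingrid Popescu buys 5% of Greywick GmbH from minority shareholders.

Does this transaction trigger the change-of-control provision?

No

The purchase changes only Ingrid's holdings, so Ingrid is the only person who could newly come to control Greywick.
Ingrid holds 55% of Marlow, so Ingrid controls Marlow.
Marlow holds 95% of Greywick, so Ingrid controls Greywick.
So Ingrid already controls Greywick before the transaction.
After the purchase, Ingrid holds 5% of Greywick directly.
Ingrid controlled Greywick already, so this is not a new person acquiring control; every other person's position is unchanged or reduced.
No new person acquires control, so the clause is not triggered.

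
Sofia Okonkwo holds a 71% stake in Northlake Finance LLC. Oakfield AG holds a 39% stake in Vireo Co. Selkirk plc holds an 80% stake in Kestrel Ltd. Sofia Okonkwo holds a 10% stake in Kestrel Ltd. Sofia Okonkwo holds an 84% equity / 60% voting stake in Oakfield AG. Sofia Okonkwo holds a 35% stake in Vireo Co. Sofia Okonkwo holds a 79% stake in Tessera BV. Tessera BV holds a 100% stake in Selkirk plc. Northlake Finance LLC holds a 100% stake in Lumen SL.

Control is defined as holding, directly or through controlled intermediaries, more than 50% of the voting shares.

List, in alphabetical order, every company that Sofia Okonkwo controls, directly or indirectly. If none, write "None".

Kestrel Ltd, Lumen SL, Northlake Finance LLC, Oakfield AG, Selkirk plc, Tessera BV, Vireo Co

Sofia holds 71% of Northlake, so Sofia controls Northlake.
Sofia holds 60% of Oakfield, so Sofia controls Oakfield.
Sofia holds 79% of Tessera, so Sofia controls Tessera.
Tessera holds 100% of Selkirk, so Sofia controls Selkirk.
Northlake holds 100% of Lumen, so Sofia controls Lumen.
Sofia and Oakfield together hold 35% + 39% = 74% of Vireo, so Sofia controls Vireo.
Selkirk and Sofia together hold 80% + 10% = 90% of Kestrel, so Sofia controls Kestrel.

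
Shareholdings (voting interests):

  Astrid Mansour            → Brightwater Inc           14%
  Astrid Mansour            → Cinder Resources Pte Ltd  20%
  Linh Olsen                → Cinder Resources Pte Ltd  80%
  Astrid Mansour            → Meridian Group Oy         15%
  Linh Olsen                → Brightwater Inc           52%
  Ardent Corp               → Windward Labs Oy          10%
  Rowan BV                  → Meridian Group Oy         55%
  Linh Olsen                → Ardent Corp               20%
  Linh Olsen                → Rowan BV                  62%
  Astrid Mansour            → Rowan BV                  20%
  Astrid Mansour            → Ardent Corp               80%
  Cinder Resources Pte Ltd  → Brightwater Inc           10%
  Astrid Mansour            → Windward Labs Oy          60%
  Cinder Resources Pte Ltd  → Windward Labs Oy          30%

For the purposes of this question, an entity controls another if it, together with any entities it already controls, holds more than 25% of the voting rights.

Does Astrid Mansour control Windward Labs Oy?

Yes

Astrid holds 80% of Ardent, so Astrid controls Ardent.
Ardent and Astrid together hold 10% + 60% = 70% of Windward, so Astrid controls Windward.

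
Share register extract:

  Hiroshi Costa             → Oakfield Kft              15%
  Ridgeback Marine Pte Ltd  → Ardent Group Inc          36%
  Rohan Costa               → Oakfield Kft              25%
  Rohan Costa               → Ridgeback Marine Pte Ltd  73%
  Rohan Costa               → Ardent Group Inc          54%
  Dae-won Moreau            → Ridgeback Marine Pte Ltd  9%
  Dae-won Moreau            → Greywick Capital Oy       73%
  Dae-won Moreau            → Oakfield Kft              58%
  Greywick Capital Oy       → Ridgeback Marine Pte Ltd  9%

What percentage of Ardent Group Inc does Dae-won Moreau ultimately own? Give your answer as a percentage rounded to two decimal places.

Dae-won reaches Ardent along 2 paths.
Via Greywick → Ridgeback: 73% × 9% × 36% = 2.3652%.
Via Ridgeback: 9% × 36% = 3.24%.
Total: 2.3652% + 3.24% = 5.6052%.
Rounded: 5.61%.

5.61%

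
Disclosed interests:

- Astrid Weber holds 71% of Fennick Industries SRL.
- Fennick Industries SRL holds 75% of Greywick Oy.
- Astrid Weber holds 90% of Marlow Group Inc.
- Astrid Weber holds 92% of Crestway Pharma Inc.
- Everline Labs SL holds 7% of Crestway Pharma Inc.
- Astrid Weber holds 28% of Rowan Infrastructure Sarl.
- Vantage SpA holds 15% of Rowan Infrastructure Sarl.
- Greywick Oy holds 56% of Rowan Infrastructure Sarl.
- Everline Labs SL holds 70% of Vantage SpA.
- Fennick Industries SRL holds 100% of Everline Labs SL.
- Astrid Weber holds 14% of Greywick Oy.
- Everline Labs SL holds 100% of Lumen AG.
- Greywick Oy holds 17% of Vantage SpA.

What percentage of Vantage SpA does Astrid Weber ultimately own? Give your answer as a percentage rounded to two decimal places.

Astrid reaches Vantage along 3 paths.
Via Fennick → Greywick: 71% × 75% × 17% = 9.0525%.
Via Greywick: 14% × 17% = 2.38%.
Via Fennick → Everline: 71% × 100% × 70% = 49.7%.
Total: 9.0525% + 2.38% + 49.7% = 61.1325%.
Rounded: 61.13%.

61.13%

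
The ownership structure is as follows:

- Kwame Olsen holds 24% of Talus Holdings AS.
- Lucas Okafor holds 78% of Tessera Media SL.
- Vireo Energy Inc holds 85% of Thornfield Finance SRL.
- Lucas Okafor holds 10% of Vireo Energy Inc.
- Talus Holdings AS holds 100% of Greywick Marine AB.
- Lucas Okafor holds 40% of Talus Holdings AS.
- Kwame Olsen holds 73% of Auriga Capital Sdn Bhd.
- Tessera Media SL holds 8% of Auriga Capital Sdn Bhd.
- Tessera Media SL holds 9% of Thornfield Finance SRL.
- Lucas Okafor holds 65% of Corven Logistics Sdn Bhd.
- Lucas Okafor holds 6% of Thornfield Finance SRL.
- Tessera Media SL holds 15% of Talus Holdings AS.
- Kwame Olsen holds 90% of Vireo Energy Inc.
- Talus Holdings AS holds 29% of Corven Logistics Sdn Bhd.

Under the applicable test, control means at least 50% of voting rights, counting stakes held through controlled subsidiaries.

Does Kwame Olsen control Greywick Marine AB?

Kwame holds 90% of Vireo, so Kwame controls Vireo.
Vireo holds 85% of Thornfield, so Kwame controls Thornfield.
Kwame holds 73% of Auriga, so Kwame controls Auriga.
Neither Kwame nor any entity Kwame controls holds any voting interest in Greywick.
So Kwame does not control Greywick.

No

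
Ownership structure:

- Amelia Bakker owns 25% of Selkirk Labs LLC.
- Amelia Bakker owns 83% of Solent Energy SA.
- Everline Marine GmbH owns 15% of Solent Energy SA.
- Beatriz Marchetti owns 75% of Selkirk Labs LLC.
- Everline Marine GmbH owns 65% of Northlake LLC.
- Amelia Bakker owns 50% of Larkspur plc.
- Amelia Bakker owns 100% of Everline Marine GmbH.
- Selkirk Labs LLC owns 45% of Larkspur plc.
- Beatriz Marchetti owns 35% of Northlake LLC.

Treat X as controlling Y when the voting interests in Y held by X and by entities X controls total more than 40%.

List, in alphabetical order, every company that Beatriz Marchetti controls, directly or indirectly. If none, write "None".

Beatriz holds 75% of Selkirk, so Beatriz controls Selkirk.
Selkirk holds 45% of Larkspur, so Beatriz controls Larkspur.
No other company's threshold is met.

Larkspur plc, Selkirk Labs LLC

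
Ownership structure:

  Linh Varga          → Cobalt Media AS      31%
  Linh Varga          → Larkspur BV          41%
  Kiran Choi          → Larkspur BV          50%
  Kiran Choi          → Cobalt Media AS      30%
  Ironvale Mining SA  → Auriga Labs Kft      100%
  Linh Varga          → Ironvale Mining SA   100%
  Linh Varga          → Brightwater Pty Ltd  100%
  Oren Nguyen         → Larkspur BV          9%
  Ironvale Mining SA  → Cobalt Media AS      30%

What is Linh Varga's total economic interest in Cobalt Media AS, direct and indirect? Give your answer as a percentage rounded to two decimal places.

Linh reaches Cobalt along 2 paths.
Direct stake: 31% = 31%.
Via Ironvale: 100% × 30% = 30%.
Total: 31% + 30% = 61%.
Rounded: 61.00%.

61.00%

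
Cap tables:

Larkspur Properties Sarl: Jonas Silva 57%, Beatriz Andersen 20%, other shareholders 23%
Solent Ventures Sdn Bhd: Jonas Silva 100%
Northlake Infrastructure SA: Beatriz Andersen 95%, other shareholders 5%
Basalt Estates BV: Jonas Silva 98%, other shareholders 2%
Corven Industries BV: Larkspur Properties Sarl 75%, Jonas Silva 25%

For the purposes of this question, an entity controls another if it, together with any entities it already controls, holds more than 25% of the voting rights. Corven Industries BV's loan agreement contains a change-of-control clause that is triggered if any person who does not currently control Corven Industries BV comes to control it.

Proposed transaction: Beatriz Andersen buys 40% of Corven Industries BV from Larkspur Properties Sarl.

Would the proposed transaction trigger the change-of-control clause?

The purchase adds only to Beatriz's holdings (Larkspur's stake shrinks), so Beatriz is the only person who could newly come to control Corven.
Beatriz holds 95% of Northlake, so Beatriz controls Northlake.
Neither Beatriz nor any entity Beatriz controls holds any voting interest in Corven.
So before the transaction, Beatriz does not control Corven.
After the purchase, Beatriz holds 40% of Corven directly, and Larkspur's stake falls to 35%.
Beatriz holds 40% of Corven, so Beatriz controls Corven.
Beatriz did not control Corven before and does after, so the clause is triggered.

Yes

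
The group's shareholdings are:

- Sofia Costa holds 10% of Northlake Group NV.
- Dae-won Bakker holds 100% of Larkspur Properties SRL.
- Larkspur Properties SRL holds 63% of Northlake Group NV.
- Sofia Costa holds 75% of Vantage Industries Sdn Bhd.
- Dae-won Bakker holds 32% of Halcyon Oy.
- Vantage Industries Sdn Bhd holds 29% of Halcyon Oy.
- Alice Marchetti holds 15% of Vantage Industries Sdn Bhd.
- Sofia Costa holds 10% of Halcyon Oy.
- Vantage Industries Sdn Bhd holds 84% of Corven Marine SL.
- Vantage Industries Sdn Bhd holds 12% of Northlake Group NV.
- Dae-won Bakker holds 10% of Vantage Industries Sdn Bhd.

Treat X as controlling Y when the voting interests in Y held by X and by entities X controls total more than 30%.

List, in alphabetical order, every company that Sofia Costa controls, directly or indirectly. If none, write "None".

Sofia holds 75% of Vantage, so Sofia controls Vantage.
Vantage and Sofia together hold 29% + 10% = 39% of Halcyon, so Sofia controls Halcyon.
Vantage holds 84% of Corven, so Sofia controls Corven.
No other company's threshold is met.

Corven Marine SL, Halcyon Oy, Vantage Industries Sdn Bhd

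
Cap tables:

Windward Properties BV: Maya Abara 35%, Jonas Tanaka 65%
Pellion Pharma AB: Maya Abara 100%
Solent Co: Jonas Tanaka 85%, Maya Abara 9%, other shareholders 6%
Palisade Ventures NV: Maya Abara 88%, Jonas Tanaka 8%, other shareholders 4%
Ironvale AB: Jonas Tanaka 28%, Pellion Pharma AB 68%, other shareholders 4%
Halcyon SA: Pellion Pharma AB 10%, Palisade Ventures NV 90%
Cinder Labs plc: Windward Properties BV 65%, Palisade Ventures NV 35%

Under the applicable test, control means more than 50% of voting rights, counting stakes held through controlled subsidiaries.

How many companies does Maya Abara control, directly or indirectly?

4

Maya holds 100% of Pellion, so Maya controls Pellion.
Maya holds 88% of Palisade, so Maya controls Palisade.
Pellion holds 68% of Ironvale, so Maya controls Ironvale.
Pellion and Palisade together hold 10% + 90% = 100% of Halcyon, so Maya controls Halcyon.
No other company's threshold is met.
Maya controls 4 companies.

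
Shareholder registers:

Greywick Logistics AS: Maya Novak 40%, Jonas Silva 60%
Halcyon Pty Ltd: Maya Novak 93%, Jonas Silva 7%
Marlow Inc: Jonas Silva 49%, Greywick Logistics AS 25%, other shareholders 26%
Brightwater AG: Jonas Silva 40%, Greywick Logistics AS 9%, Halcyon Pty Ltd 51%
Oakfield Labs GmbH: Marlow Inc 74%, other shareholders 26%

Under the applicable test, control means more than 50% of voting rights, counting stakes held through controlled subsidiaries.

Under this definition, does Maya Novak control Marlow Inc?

Maya holds 93% of Halcyon, so Maya controls Halcyon.
Halcyon holds 51% of Brightwater, so Maya controls Brightwater.
Neither Maya nor any entity Maya controls holds any voting interest in Marlow.
So Maya does not control Marlow.

No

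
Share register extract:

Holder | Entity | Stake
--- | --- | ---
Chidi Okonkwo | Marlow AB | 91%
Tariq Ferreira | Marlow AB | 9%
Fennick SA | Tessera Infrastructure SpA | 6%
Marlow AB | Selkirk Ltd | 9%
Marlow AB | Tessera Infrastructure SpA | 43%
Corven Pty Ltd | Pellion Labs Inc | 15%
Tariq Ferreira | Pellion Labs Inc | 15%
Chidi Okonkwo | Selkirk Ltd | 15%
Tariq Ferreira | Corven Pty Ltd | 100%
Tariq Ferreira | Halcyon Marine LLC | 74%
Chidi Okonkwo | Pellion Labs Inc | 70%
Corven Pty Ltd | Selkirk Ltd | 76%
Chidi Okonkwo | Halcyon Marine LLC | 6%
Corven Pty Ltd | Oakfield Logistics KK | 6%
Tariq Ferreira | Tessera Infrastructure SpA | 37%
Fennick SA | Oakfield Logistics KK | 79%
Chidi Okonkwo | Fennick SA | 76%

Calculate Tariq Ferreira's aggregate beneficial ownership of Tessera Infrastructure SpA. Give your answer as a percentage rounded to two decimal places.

Tariq reaches Tessera along 2 paths.
Via Marlow: 9% × 43% = 3.87%.
Direct stake: 37% = 37%.
Total: 3.87% + 37% = 40.87%.

40.87%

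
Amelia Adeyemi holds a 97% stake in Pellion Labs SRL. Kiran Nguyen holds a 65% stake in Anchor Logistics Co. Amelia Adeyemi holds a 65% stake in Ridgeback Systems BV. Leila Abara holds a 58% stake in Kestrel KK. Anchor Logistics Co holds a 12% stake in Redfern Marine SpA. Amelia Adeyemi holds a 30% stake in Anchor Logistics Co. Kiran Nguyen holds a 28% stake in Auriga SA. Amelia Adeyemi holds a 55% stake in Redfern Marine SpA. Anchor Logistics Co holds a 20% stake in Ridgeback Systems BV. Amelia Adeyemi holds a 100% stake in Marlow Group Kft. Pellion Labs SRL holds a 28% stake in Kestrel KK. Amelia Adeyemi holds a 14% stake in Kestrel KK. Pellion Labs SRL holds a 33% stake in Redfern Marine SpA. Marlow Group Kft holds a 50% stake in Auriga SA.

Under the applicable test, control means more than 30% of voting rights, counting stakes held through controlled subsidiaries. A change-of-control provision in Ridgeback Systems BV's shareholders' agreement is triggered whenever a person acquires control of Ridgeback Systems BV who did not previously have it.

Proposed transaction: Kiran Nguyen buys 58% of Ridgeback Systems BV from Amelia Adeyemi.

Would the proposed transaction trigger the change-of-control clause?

The purchase adds only to Kiran's holdings (Amelia's stake shrinks), so Kiran is the only person who could newly come to control Ridgeback.
Kiran holds 65% of Anchor, so Kiran controls Anchor.
In Ridgeback, Kiran's side holds only 20%, not > 30%.
So before the transaction, Kiran does not control Ridgeback.
After the purchase, Kiran holds 58% of Ridgeback directly, and Amelia's stake falls to 7%.
Anchor and Kiran together hold 20% + 58% = 78% of Ridgeback, so Kiran controls Ridgeback.
Kiran did not control Ridgeback before and does after, so the clause is triggered.

Yes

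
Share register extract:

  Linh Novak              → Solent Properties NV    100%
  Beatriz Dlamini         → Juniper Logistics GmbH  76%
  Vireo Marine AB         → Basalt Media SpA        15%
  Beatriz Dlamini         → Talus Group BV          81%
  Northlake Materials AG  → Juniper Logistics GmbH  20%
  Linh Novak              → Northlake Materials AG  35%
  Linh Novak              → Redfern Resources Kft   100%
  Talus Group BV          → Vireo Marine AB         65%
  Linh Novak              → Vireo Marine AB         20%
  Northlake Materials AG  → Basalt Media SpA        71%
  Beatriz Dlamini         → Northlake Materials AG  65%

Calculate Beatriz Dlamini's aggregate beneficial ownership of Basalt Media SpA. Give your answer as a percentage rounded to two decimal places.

54.05%

Beatriz reaches Basalt along 2 paths.
Via Northlake: 65% × 71% = 46.15%.
Via Talus → Vireo: 81% × 65% × 15% = 7.8975%.
Total: 46.15% + 7.8975% = 54.0475%.
Rounded: 54.05%.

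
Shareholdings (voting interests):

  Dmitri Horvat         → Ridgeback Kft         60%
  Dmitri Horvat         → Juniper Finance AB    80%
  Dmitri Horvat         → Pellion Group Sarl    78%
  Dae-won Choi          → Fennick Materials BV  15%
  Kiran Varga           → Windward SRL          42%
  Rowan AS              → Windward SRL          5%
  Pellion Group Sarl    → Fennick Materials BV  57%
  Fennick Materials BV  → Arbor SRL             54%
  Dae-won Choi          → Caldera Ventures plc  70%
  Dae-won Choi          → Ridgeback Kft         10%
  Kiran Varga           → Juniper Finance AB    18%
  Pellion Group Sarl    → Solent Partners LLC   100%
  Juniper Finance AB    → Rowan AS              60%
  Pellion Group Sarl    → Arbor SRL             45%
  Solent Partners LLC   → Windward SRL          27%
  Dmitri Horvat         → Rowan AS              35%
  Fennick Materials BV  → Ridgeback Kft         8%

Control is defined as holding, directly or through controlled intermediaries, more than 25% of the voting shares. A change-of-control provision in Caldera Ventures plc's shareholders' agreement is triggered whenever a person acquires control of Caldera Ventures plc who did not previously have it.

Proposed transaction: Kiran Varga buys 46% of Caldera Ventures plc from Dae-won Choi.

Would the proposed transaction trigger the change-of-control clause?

The purchase adds only to Kiran's holdings (Dae-won's stake shrinks), so Kiran is the only person who could newly come to control Caldera.
Kiran holds 42% of Windward, so Kiran controls Windward.
Neither Kiran nor any entity Kiran controls holds any voting interest in Caldera.
So before the transaction, Kiran does not control Caldera.
After the purchase, Kiran holds 46% of Caldera directly, and Dae-won's stake falls to 24%.
Kiran holds 46% of Caldera, so Kiran controls Caldera.
Kiran did not control Caldera before and does after, so the clause is triggered.

Yes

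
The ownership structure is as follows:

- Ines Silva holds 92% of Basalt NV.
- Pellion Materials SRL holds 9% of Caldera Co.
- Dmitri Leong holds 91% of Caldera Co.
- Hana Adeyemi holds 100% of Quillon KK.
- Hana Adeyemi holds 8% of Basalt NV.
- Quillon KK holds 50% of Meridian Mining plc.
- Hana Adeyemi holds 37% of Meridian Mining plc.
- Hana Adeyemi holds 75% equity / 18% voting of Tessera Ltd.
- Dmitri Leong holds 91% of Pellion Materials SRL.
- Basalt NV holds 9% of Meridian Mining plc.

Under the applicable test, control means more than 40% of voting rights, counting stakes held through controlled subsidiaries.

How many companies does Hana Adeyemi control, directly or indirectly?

2

Hana holds 100% of Quillon, so Hana controls Quillon.
Hana and Quillon together hold 37% + 50% = 87% of Meridian, so Hana controls Meridian.
No other company's threshold is met.
Hana controls 2 companies.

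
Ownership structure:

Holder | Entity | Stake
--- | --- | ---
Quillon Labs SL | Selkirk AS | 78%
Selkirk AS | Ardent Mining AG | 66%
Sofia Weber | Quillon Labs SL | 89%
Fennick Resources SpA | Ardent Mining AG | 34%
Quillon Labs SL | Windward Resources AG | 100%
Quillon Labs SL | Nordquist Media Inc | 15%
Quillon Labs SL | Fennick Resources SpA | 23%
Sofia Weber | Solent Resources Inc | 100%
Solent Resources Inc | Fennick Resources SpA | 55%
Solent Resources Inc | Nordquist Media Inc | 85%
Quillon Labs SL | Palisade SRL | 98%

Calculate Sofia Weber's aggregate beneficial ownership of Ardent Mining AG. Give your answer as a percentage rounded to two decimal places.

Sofia reaches Ardent along 3 paths.
Via Solent → Fennick: 100% × 55% × 34% = 18.7%.
Via Quillon → Fennick: 89% × 23% × 34% = 6.9598%.
Via Quillon → Selkirk: 89% × 78% × 66% = 45.8172%.
Total: 18.7% + 6.9598% + 45.8172% = 71.477%.
Rounded: 71.48%.

71.48%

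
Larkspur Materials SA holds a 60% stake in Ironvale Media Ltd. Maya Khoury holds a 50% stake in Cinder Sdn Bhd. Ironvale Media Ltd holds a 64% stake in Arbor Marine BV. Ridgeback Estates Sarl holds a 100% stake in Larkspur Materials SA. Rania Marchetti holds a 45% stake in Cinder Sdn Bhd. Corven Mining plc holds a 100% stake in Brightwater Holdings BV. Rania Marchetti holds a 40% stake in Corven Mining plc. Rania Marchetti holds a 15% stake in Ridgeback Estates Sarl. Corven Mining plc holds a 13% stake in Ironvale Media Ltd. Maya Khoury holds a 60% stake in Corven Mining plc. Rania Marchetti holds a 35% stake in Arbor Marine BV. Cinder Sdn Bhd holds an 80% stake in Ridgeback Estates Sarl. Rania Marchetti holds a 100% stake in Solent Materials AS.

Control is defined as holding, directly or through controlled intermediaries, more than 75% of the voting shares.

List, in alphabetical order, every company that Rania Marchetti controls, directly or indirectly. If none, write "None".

Solent Materials AS

Rania holds 100% of Solent, so Rania controls Solent.
No other company's threshold is met.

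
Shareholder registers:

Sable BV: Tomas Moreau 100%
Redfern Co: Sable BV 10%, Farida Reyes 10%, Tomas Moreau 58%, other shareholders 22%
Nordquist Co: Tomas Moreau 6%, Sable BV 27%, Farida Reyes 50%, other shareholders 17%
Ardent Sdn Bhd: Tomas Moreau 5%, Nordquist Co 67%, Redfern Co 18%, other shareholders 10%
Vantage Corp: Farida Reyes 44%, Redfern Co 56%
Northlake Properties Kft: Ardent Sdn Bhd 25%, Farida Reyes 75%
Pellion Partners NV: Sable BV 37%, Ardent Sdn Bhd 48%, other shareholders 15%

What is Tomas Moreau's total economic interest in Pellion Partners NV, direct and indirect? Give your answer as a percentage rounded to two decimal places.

Tomas reaches Pellion along 6 paths.
Via Sable: 100% × 37% = 37%.
Via Ardent: 5% × 48% = 2.4%.
Via Nordquist → Ardent: 6% × 67% × 48% = 1.9296%.
Via Sable → Nordquist → Ardent: 100% × 27% × 67% × 48% = 8.6832%.
Via Sable → Redfern → Ardent: 100% × 10% × 18% × 48% = 0.864%.
Via Redfern → Ardent: 58% × 18% × 48% = 5.0112%.
Total: 37% + 2.4% + 1.9296% + 8.6832% + 0.864% + 5.0112% = 55.888%.
Rounded: 55.89%.

55.89%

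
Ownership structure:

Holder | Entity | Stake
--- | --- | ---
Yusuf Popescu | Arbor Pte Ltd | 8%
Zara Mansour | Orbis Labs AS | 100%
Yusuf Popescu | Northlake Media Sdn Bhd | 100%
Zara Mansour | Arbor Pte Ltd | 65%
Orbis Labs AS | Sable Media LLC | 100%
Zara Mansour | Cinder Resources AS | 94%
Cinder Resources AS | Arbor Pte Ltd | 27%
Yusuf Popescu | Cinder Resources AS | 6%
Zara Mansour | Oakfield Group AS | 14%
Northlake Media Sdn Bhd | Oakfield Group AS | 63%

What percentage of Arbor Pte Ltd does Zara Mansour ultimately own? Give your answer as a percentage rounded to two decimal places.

90.38%

Zara reaches Arbor along 2 paths.
Via Cinder: 94% × 27% = 25.38%.
Direct stake: 65% = 65%.
Total: 25.38% + 65% = 90.38%.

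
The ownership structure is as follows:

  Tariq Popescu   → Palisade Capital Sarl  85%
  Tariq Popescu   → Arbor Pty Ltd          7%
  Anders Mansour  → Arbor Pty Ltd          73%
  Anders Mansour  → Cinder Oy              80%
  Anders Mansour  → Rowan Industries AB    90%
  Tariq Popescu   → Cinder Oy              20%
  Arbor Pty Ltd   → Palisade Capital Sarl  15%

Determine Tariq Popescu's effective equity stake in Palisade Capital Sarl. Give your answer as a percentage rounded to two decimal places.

Tariq reaches Palisade along 2 paths.
Direct stake: 85% = 85%.
Via Arbor: 7% × 15% = 1.05%.
Total: 85% + 1.05% = 86.05%.

86.05%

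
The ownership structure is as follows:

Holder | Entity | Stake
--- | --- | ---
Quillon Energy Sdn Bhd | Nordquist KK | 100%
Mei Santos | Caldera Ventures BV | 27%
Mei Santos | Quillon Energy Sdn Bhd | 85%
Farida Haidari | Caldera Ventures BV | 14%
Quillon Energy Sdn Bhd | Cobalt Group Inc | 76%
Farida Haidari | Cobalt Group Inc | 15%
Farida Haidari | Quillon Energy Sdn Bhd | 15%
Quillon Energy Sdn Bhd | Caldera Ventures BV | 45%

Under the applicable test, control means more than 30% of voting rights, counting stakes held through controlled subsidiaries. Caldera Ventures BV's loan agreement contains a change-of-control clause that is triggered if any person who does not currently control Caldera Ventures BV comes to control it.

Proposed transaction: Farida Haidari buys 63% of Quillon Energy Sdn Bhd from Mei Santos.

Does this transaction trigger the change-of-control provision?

The purchase adds only to Farida's holdings (Mei's stake shrinks), so Farida is the only person who could newly come to control Caldera.
Farida's largest direct stake is 15% in Quillon, which does not meet the threshold, so Farida controls no company.
In Caldera, Farida's side holds only 14%, not > 30%.
So before the transaction, Farida does not control Caldera.
After the purchase, Farida's direct stake in Quillon rises to 15% + 63% = 78%, and Mei's stake falls to 22%.
Farida holds 78% of Quillon, so Farida controls Quillon.
Quillon and Farida together hold 45% + 14% = 59% of Caldera, so Farida controls Caldera.
Farida did not control Caldera before and does after, so the clause is triggered.

Yes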